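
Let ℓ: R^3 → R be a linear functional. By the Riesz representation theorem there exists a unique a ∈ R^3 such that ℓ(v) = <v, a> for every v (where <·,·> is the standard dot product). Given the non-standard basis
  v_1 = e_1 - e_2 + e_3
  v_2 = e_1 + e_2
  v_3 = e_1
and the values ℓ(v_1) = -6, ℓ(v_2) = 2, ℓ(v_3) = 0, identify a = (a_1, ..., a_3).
a = (0, 2, -4)

Write a = (a_1, ..., a_3) in the standard basis. For each basis vector v_i, ℓ(v_i) = <v_i, a> is a linear equation in the a_j's. Collect the n equations into a matrix system V a = ℓ, where row i of V is v_i (expressed in the standard basis). Since V is invertible (lower-triangular with 1s on the diagonal, up to permutation), solve by back-substitution:
  V =
[[1, -1, 1],
 [1, 1, 0],
 [1, 0, 0]]
  V a = (-6, 2, 0)
Solving gives a = (0, 2, -4).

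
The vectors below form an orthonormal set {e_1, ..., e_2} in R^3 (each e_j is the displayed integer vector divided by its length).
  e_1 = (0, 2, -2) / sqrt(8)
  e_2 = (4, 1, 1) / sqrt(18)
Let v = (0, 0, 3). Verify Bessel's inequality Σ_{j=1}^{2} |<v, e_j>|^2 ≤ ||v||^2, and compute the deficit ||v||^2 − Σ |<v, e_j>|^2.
Σ |<v, e_j>|^2 = 5; ||v||^2 = 9; deficit = 4

Write each e_j = u_j / sqrt(<u_j, u_j>) where u_j is the displayed integer vector. Then <v, e_j> = <v, u_j> / sqrt(<u_j, u_j>), so |<v, e_j>|^2 = <v, u_j>^2 / <u_j, u_j>.
Coefficients: <v, e_1> = -6/sqrt(8), <v, e_2> = 3/sqrt(18).
Square and sum: Σ |<v, e_j>|^2 = 5.
Compute ||v||^2 = v·v = 9.
Deficit = 9 − 5 = 4 ≥ 0, confirming Bessel's inequality. (The deficit equals ||v − Σ <v,e_j> e_j||^2, the squared distance from v to span{e_j}.)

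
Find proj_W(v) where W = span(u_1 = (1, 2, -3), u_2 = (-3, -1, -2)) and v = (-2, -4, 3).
proj_W(v) = (-33/13, -41/13, 44/13)

Set up U = [u_1 | ... | u_2] ∈ R^(3×2). The projector onto W = col(U) is P = U (U^T U)^(-1) U^T.
Compute U^T U =
  [14, 1]
  [1, 14],
and U^T v = (-19, 4).
Solve U^T U · c = U^T v for the coefficients: c = (-18/13, 5/13). The projection is proj_W(v) = U c.
Check: (v - proj_W(v)) · u_1 = 0  (should be 0).
Check: (v - proj_W(v)) · u_2 = 0  (should be 0).
Result: proj_W(v) = (-33/13, -41/13, 44/13).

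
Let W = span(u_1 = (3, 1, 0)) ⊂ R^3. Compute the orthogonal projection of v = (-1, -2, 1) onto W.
proj_W(v) = (-3/2, -1/2, 0)

Set up U = [u_1 | ... | u_1] ∈ R^(3×1). The projector onto W = col(U) is P = U (U^T U)^(-1) U^T.
Compute U^T U =
  [10],
and U^T v = (-5).
Solve U^T U · c = U^T v for the coefficients: c = (-1/2). The projection is proj_W(v) = U c.
Check: (v - proj_W(v)) · u_1 = 0  (should be 0).
Result: proj_W(v) = (-3/2, -1/2, 0).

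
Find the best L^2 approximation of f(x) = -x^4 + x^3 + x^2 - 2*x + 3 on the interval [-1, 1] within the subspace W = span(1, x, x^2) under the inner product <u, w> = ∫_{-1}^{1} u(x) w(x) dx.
g(x) = x^2/7 - 7*x/5 + 108/35

The best approximation g ∈ W is the orthogonal projection of f onto W. Writing g = a_0 + a_1 x + a_2 x^2, the coefficients solve the normal equations G · a = b where
  G_{ij} = <φ_i, φ_j> and b_i = <f, φ_i>, with φ_0 = 1, φ_1 = x, φ_2 = x^2.
G =
  [2, 0, 2/3]
  [0, 2/3, 0]
  [2/3, 0, 2/5],
b = (94/15, -14/15, 74/35).
Solving gives a_0 = 108/35, a_1 = -7/5, a_2 = 1/7, so
  g(x) = x^2/7 - 7*x/5 + 108/35.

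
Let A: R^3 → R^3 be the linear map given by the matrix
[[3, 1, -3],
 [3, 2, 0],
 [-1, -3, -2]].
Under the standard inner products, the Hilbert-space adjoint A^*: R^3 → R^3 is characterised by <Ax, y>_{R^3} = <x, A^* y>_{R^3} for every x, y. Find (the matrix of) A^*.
A^* = A^T =
[[3, 3, -1],
 [1, 2, -3],
 [-3, 0, -2]]

For real matrices with standard dot products, the defining identity <Ax, y> = <x, A^* y> gives (Ax)^T y = x^T (A^*) y, i.e. x^T A^T y = x^T (A^*) y. Since this holds for all x, y, we must have A^* = A^T. Therefore
A^* =
[[3, 3, -1],
 [1, 2, -3],
 [-3, 0, -2]].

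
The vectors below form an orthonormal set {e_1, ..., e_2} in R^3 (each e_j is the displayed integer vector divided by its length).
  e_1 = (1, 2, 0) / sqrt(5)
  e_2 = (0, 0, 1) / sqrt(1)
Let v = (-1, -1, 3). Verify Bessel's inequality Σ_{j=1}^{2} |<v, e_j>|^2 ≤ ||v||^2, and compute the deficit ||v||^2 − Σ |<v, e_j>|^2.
Σ |<v, e_j>|^2 = 54/5; ||v||^2 = 11; deficit = 1/5

Write each e_j = u_j / sqrt(<u_j, u_j>) where u_j is the displayed integer vector. Then <v, e_j> = <v, u_j> / sqrt(<u_j, u_j>), so |<v, e_j>|^2 = <v, u_j>^2 / <u_j, u_j>.
Coefficients: <v, e_1> = -3/sqrt(5), <v, e_2> = 3/sqrt(1).
Square and sum: Σ |<v, e_j>|^2 = 54/5.
Compute ||v||^2 = v·v = 11.
Deficit = 11 − 54/5 = 1/5 ≥ 0, confirming Bessel's inequality. (The deficit equals ||v − Σ <v,e_j> e_j||^2, the squared distance from v to span{e_j}.)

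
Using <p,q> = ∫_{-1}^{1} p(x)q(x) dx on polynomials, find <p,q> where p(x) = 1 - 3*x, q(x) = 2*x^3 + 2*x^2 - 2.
<p,q> = -76/15

Expand the product: p(x)·q(x) = -6*x^4 - 4*x^3 + 2*x^2 + 6*x - 2.
∫_{-1}^{1} of each monomial x^k gives [2/(k+1) if k even, 0 if k odd]. Integrating term-by-term (or equivalently evaluating the antiderivative F(x) = -6*x^5/5 - x^4 + 2*x^3/3 + 3*x^2 - 2*x at the endpoints):
  F(1) − F(−1) = -8/15 − (68/15) = -76/15.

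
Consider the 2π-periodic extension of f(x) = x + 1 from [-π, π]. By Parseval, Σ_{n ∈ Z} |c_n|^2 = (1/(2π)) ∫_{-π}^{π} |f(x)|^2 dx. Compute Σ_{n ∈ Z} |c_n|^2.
Σ |c_n|^2 = π^2/3 + 1

Expand and integrate term by term over [-π, π]:
  ∫ (x)^2 dx = 1·(2π^3/3); ∫ 2·1·(1)·x dx = 0 (odd integrand); ∫ 1^2 dx = 1·2π.
So (1/(2π)) ∫_{-π}^{π} (x + 1)^2 dx = 1π^2/3 + 1 = π^2/3 + 1.
Parseval ⇒ Σ |c_n|^2 = π^2/3 + 1.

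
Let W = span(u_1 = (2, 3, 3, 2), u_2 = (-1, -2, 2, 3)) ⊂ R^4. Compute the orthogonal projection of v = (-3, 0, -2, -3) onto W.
proj_W(v) = (-95/113, -119/113, -307/113, -283/113)

Set up U = [u_1 | ... | u_2] ∈ R^(4×2). The projector onto W = col(U) is P = U (U^T U)^(-1) U^T.
Compute U^T U =
  [26, 4]
  [4, 18],
and U^T v = (-18, -10).
Solve U^T U · c = U^T v for the coefficients: c = (-71/113, -47/113). The projection is proj_W(v) = U c.
Check: (v - proj_W(v)) · u_1 = 0  (should be 0).
Check: (v - proj_W(v)) · u_2 = 0  (should be 0).
Result: proj_W(v) = (-95/113, -119/113, -307/113, -283/113).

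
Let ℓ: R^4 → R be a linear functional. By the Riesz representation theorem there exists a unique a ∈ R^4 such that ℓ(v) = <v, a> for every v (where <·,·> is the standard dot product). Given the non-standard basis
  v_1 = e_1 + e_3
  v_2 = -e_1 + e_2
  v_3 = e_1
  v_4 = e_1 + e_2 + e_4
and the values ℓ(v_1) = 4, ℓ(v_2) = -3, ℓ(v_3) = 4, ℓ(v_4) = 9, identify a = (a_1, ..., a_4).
a = (4, 1, 0, 4)

Write a = (a_1, ..., a_4) in the standard basis. For each basis vector v_i, ℓ(v_i) = <v_i, a> is a linear equation in the a_j's. Collect the n equations into a matrix system V a = ℓ, where row i of V is v_i (expressed in the standard basis). Since V is invertible (lower-triangular with 1s on the diagonal, up to permutation), solve by back-substitution:
  V =
[[1, 0, 1, 0],
 [-1, 1, 0, 0],
 [1, 0, 0, 0],
 [1, 1, 0, 1]]
  V a = (4, -3, 4, 9)
Solving gives a = (4, 1, 0, 4).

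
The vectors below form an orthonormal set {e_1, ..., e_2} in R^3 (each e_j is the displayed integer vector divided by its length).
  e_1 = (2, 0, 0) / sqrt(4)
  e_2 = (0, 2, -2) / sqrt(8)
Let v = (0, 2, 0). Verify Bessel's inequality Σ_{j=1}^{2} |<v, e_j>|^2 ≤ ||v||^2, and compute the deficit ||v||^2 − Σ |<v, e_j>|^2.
Σ |<v, e_j>|^2 = 2; ||v||^2 = 4; deficit = 2

Write each e_j = u_j / sqrt(<u_j, u_j>) where u_j is the displayed integer vector. Then <v, e_j> = <v, u_j> / sqrt(<u_j, u_j>), so |<v, e_j>|^2 = <v, u_j>^2 / <u_j, u_j>.
Coefficients: <v, e_1> = 0/sqrt(4), <v, e_2> = 4/sqrt(8).
Square and sum: Σ |<v, e_j>|^2 = 2.
Compute ||v||^2 = v·v = 4.
Deficit = 4 − 2 = 2 ≥ 0, confirming Bessel's inequality. (The deficit equals ||v − Σ <v,e_j> e_j||^2, the squared distance from v to span{e_j}.)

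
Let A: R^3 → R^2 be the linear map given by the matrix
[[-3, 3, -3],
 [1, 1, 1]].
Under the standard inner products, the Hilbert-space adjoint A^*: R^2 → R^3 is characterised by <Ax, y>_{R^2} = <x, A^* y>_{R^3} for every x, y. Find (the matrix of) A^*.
A^* = A^T =
[[-3, 1],
 [3, 1],
 [-3, 1]]

For real matrices with standard dot products, the defining identity <Ax, y> = <x, A^* y> gives (Ax)^T y = x^T (A^*) y, i.e. x^T A^T y = x^T (A^*) y. Since this holds for all x, y, we must have A^* = A^T. Therefore
A^* =
[[-3, 1],
 [3, 1],
 [-3, 1]].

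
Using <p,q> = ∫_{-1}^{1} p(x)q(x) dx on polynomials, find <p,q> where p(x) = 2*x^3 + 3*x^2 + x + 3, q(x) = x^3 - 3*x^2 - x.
<p,q> = -212/21

Expand the product: p(x)·q(x) = 2*x^6 - 3*x^5 - 10*x^4 - 3*x^3 - 10*x^2 - 3*x.
∫_{-1}^{1} of each monomial x^k gives [2/(k+1) if k even, 0 if k odd]. Integrating term-by-term (or equivalently evaluating the antiderivative F(x) = 2*x^7/7 - x^6/2 - 2*x^5 - 3*x^4/4 - 10*x^3/3 - 3*x^2/2 at the endpoints):
  F(1) − F(−1) = -655/84 − (193/84) = -212/21.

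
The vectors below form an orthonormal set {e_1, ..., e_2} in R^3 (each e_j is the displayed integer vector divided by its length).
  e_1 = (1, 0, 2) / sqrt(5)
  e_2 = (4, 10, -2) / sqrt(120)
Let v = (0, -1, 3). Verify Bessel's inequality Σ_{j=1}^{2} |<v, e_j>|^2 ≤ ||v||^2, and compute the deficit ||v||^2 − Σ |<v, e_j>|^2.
Σ |<v, e_j>|^2 = 28/3; ||v||^2 = 10; deficit = 2/3

Write each e_j = u_j / sqrt(<u_j, u_j>) where u_j is the displayed integer vector. Then <v, e_j> = <v, u_j> / sqrt(<u_j, u_j>), so |<v, e_j>|^2 = <v, u_j>^2 / <u_j, u_j>.
Coefficients: <v, e_1> = 6/sqrt(5), <v, e_2> = -16/sqrt(120).
Square and sum: Σ |<v, e_j>|^2 = 28/3.
Compute ||v||^2 = v·v = 10.
Deficit = 10 − 28/3 = 2/3 ≥ 0, confirming Bessel's inequality. (The deficit equals ||v − Σ <v,e_j> e_j||^2, the squared distance from v to span{e_j}.)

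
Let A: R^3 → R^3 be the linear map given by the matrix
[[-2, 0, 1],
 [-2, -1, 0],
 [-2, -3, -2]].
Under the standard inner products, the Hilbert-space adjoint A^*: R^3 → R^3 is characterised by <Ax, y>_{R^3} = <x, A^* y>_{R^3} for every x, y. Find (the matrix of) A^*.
A^* = A^T =
[[-2, -2, -2],
 [0, -1, -3],
 [1, 0, -2]]

For real matrices with standard dot products, the defining identity <Ax, y> = <x, A^* y> gives (Ax)^T y = x^T (A^*) y, i.e. x^T A^T y = x^T (A^*) y. Since this holds for all x, y, we must have A^* = A^T. Therefore
A^* =
[[-2, -2, -2],
 [0, -1, -3],
 [1, 0, -2]].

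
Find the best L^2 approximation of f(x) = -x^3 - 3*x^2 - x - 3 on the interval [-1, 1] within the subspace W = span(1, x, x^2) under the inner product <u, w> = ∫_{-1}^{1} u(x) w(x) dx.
g(x) = -3*x^2 - 8*x/5 - 3

The best approximation g ∈ W is the orthogonal projection of f onto W. Writing g = a_0 + a_1 x + a_2 x^2, the coefficients solve the normal equations G · a = b where
  G_{ij} = <φ_i, φ_j> and b_i = <f, φ_i>, with φ_0 = 1, φ_1 = x, φ_2 = x^2.
G =
  [2, 0, 2/3]
  [0, 2/3, 0]
  [2/3, 0, 2/5],
b = (-8, -16/15, -16/5).
Solving gives a_0 = -3, a_1 = -8/5, a_2 = -3, so
  g(x) = -3*x^2 - 8*x/5 - 3.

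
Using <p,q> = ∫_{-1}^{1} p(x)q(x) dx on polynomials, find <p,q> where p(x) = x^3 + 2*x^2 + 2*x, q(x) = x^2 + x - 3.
<p,q> = -22/15

Expand the product: p(x)·q(x) = x^5 + 3*x^4 + x^3 - 4*x^2 - 6*x.
∫_{-1}^{1} of each monomial x^k gives [2/(k+1) if k even, 0 if k odd]. Integrating term-by-term (or equivalently evaluating the antiderivative F(x) = x^6/6 + 3*x^5/5 + x^4/4 - 4*x^3/3 - 3*x^2 at the endpoints):
  F(1) − F(−1) = -199/60 − (-37/20) = -22/15.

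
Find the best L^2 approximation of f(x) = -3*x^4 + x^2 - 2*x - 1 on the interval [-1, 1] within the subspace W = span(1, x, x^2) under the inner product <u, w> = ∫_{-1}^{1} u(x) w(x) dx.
g(x) = -11*x^2/7 - 2*x - 26/35

The best approximation g ∈ W is the orthogonal projection of f onto W. Writing g = a_0 + a_1 x + a_2 x^2, the coefficients solve the normal equations G · a = b where
  G_{ij} = <φ_i, φ_j> and b_i = <f, φ_i>, with φ_0 = 1, φ_1 = x, φ_2 = x^2.
G =
  [2, 0, 2/3]
  [0, 2/3, 0]
  [2/3, 0, 2/5],
b = (-38/15, -4/3, -118/105).
Solving gives a_0 = -26/35, a_1 = -2, a_2 = -11/7, so
  g(x) = -11*x^2/7 - 2*x - 26/35.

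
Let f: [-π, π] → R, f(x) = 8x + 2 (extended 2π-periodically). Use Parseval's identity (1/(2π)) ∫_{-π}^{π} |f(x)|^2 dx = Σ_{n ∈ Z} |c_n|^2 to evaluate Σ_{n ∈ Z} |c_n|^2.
Σ |c_n|^2 = 64π^2/3 + 4

Expand and integrate term by term over [-π, π]:
  ∫ (8x)^2 dx = 64·(2π^3/3); ∫ 2·8·(2)·x dx = 0 (odd integrand); ∫ 2^2 dx = 4·2π.
So (1/(2π)) ∫_{-π}^{π} (8x + 2)^2 dx = 64π^2/3 + 4 = 64π^2/3 + 4.
Parseval ⇒ Σ |c_n|^2 = 64π^2/3 + 4.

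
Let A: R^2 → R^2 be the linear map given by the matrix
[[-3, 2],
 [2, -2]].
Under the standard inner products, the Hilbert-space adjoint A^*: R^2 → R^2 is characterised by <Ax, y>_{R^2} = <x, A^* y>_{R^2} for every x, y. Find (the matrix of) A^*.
A^* = A^T =
[[-3, 2],
 [2, -2]]

For real matrices with standard dot products, the defining identity <Ax, y> = <x, A^* y> gives (Ax)^T y = x^T (A^*) y, i.e. x^T A^T y = x^T (A^*) y. Since this holds for all x, y, we must have A^* = A^T. Therefore
A^* =
[[-3, 2],
 [2, -2]].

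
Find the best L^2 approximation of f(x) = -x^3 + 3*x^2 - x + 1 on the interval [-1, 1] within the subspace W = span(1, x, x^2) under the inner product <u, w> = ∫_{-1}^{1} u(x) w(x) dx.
g(x) = 3*x^2 - 8*x/5 + 1

The best approximation g ∈ W is the orthogonal projection of f onto W. Writing g = a_0 + a_1 x + a_2 x^2, the coefficients solve the normal equations G · a = b where
  G_{ij} = <φ_i, φ_j> and b_i = <f, φ_i>, with φ_0 = 1, φ_1 = x, φ_2 = x^2.
G =
  [2, 0, 2/3]
  [0, 2/3, 0]
  [2/3, 0, 2/5],
b = (4, -16/15, 28/15).
Solving gives a_0 = 1, a_1 = -8/5, a_2 = 3, so
  g(x) = 3*x^2 - 8*x/5 + 1.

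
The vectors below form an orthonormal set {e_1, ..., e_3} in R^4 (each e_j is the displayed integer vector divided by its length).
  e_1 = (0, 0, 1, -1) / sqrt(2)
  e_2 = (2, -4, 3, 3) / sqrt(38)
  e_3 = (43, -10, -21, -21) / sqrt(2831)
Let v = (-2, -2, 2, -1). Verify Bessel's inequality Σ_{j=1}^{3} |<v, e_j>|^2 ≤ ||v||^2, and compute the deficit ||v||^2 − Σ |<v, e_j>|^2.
Σ |<v, e_j>|^2 = 1261/149; ||v||^2 = 13; deficit = 676/149

Write each e_j = u_j / sqrt(<u_j, u_j>) where u_j is the displayed integer vector. Then <v, e_j> = <v, u_j> / sqrt(<u_j, u_j>), so |<v, e_j>|^2 = <v, u_j>^2 / <u_j, u_j>.
Coefficients: <v, e_1> = 3/sqrt(2), <v, e_2> = 7/sqrt(38), <v, e_3> = -87/sqrt(2831).
Square and sum: Σ |<v, e_j>|^2 = 1261/149.
Compute ||v||^2 = v·v = 13.
Deficit = 13 − 1261/149 = 676/149 ≥ 0, confirming Bessel's inequality. (The deficit equals ||v − Σ <v,e_j> e_j||^2, the squared distance from v to span{e_j}.)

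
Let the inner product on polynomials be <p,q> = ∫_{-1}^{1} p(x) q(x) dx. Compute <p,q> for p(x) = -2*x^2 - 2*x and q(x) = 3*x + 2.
<p,q> = -20/3

Expand the product: p(x)·q(x) = -6*x^3 - 10*x^2 - 4*x.
∫_{-1}^{1} of each monomial x^k gives [2/(k+1) if k even, 0 if k odd]. Integrating term-by-term (or equivalently evaluating the antiderivative F(x) = -3*x^4/2 - 10*x^3/3 - 2*x^2 at the endpoints):
  F(1) − F(−1) = -41/6 − (-1/6) = -20/3.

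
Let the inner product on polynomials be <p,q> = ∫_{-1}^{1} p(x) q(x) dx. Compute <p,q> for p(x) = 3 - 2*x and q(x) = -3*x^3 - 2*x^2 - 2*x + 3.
<p,q> = 286/15

Expand the product: p(x)·q(x) = 6*x^4 - 5*x^3 - 2*x^2 - 12*x + 9.
∫_{-1}^{1} of each monomial x^k gives [2/(k+1) if k even, 0 if k odd]. Integrating term-by-term (or equivalently evaluating the antiderivative F(x) = 6*x^5/5 - 5*x^4/4 - 2*x^3/3 - 6*x^2 + 9*x at the endpoints):
  F(1) − F(−1) = 137/60 − (-1007/60) = 286/15.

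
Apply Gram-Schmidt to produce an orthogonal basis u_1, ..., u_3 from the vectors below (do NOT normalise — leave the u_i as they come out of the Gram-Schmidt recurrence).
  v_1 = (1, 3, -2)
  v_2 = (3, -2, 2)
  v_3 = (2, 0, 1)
Orthogonal basis:
  u_1 = (1, 3, -2)
  u_2 = (7/2, -1/2, 1)
  u_3 = (-2/27, 8/27, 11/27)

Apply the Gram-Schmidt recurrence
  u_1 = v_1
  u_i = v_i − Σ_{j<i} ((v_i · u_j) / (u_j · u_j)) · u_j.

Step by step this gives:
  u_1 = (1, 3, -2)
  u_2 = (7/2, -1/2, 1)
  u_3 = (-2/27, 8/27, 11/27)

Orthogonality check:
  u_2 · u_1 = 0 (should be 0)
  u_3 · u_1 = 0 (should be 0)
  u_3 · u_2 = 0 (should be 0)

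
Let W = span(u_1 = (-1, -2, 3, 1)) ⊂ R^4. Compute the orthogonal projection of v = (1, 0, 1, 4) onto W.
proj_W(v) = (-2/5, -4/5, 6/5, 2/5)

Set up U = [u_1 | ... | u_1] ∈ R^(4×1). The projector onto W = col(U) is P = U (U^T U)^(-1) U^T.
Compute U^T U =
  [15],
and U^T v = (6).
Solve U^T U · c = U^T v for the coefficients: c = (2/5). The projection is proj_W(v) = U c.
Check: (v - proj_W(v)) · u_1 = 0  (should be 0).
Result: proj_W(v) = (-2/5, -4/5, 6/5, 2/5).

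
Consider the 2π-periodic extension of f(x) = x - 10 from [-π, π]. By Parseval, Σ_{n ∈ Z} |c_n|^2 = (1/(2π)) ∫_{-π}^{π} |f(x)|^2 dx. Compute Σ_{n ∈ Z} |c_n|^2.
Σ |c_n|^2 = π^2/3 + 100

Expand and integrate term by term over [-π, π]:
  ∫ (x)^2 dx = 1·(2π^3/3); ∫ 2·1·(-10)·x dx = 0 (odd integrand); ∫ (-10)^2 dx = 100·2π.
So (1/(2π)) ∫_{-π}^{π} (x - 10)^2 dx = 1π^2/3 + 100 = π^2/3 + 100.
Parseval ⇒ Σ |c_n|^2 = π^2/3 + 100.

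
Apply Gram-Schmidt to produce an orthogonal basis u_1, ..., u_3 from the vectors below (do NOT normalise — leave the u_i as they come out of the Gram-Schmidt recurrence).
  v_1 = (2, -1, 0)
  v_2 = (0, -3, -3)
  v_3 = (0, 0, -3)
Orthogonal basis:
  u_1 = (2, -1, 0)
  u_2 = (-6/5, -12/5, -3)
  u_3 = (2/3, 4/3, -4/3)

Apply the Gram-Schmidt recurrence
  u_1 = v_1
  u_i = v_i − Σ_{j<i} ((v_i · u_j) / (u_j · u_j)) · u_j.

Step by step this gives:
  u_1 = (2, -1, 0)
  u_2 = (-6/5, -12/5, -3)
  u_3 = (2/3, 4/3, -4/3)

Orthogonality check:
  u_2 · u_1 = 0 (should be 0)
  u_3 · u_1 = 0 (should be 0)
  u_3 · u_2 = 0 (should be 0)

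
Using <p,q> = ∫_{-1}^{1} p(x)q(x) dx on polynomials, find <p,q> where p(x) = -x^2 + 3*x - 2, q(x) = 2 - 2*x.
<p,q> = -40/3

Expand the product: p(x)·q(x) = 2*x^3 - 8*x^2 + 10*x - 4.
∫_{-1}^{1} of each monomial x^k gives [2/(k+1) if k even, 0 if k odd]. Integrating term-by-term (or equivalently evaluating the antiderivative F(x) = x^4/2 - 8*x^3/3 + 5*x^2 - 4*x at the endpoints):
  F(1) − F(−1) = -7/6 − (73/6) = -40/3.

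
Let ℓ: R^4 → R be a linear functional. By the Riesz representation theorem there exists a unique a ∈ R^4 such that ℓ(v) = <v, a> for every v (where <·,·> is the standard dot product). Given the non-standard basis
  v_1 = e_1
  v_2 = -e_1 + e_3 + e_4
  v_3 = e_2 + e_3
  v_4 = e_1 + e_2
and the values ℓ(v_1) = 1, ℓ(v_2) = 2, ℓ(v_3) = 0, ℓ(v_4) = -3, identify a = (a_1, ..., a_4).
a = (1, -4, 4, -1)

Write a = (a_1, ..., a_4) in the standard basis. For each basis vector v_i, ℓ(v_i) = <v_i, a> is a linear equation in the a_j's. Collect the n equations into a matrix system V a = ℓ, where row i of V is v_i (expressed in the standard basis). Since V is invertible (lower-triangular with 1s on the diagonal, up to permutation), solve by back-substitution:
  V =
[[1, 0, 0, 0],
 [-1, 0, 1, 1],
 [0, 1, 1, 0],
 [1, 1, 0, 0]]
  V a = (1, 2, 0, -3)
Solving gives a = (1, -4, 4, -1).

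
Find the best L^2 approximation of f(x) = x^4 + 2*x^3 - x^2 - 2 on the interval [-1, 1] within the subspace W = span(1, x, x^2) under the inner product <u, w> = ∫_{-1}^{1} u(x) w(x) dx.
g(x) = -x^2/7 + 6*x/5 - 73/35

The best approximation g ∈ W is the orthogonal projection of f onto W. Writing g = a_0 + a_1 x + a_2 x^2, the coefficients solve the normal equations G · a = b where
  G_{ij} = <φ_i, φ_j> and b_i = <f, φ_i>, with φ_0 = 1, φ_1 = x, φ_2 = x^2.
G =
  [2, 0, 2/3]
  [0, 2/3, 0]
  [2/3, 0, 2/5],
b = (-64/15, 4/5, -152/105).
Solving gives a_0 = -73/35, a_1 = 6/5, a_2 = -1/7, so
  g(x) = -x^2/7 + 6*x/5 - 73/35.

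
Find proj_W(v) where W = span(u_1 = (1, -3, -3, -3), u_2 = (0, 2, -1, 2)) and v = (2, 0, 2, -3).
proj_W(v) = (-3/19, -277/171, 260/171, -277/171)

Set up U = [u_1 | ... | u_2] ∈ R^(4×2). The projector onto W = col(U) is P = U (U^T U)^(-1) U^T.
Compute U^T U =
  [28, -9]
  [-9, 9],
and U^T v = (5, -8).
Solve U^T U · c = U^T v for the coefficients: c = (-3/19, -179/171). The projection is proj_W(v) = U c.
Check: (v - proj_W(v)) · u_1 = 0  (should be 0).
Check: (v - proj_W(v)) · u_2 = 0  (should be 0).
Result: proj_W(v) = (-3/19, -277/171, 260/171, -277/171).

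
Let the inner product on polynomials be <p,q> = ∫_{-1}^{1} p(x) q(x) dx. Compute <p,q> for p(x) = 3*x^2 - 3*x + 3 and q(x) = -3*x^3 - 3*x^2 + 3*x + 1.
<p,q> = -4

Expand the product: p(x)·q(x) = -9*x^5 + 9*x^3 - 15*x^2 + 6*x + 3.
∫_{-1}^{1} of each monomial x^k gives [2/(k+1) if k even, 0 if k odd]. Integrating term-by-term (or equivalently evaluating the antiderivative F(x) = -3*x^6/2 + 9*x^4/4 - 5*x^3 + 3*x^2 + 3*x at the endpoints):
  F(1) − F(−1) = 7/4 − (23/4) = -4.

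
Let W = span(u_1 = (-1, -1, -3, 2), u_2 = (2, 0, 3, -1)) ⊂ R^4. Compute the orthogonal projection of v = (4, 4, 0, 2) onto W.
proj_W(v) = (54/41, -22/41, 48/41, 6/41)

Set up U = [u_1 | ... | u_2] ∈ R^(4×2). The projector onto W = col(U) is P = U (U^T U)^(-1) U^T.
Compute U^T U =
  [15, -13]
  [-13, 14],
and U^T v = (-4, 6).
Solve U^T U · c = U^T v for the coefficients: c = (22/41, 38/41). The projection is proj_W(v) = U c.
Check: (v - proj_W(v)) · u_1 = 0  (should be 0).
Check: (v - proj_W(v)) · u_2 = 0  (should be 0).
Result: proj_W(v) = (54/41, -22/41, 48/41, 6/41).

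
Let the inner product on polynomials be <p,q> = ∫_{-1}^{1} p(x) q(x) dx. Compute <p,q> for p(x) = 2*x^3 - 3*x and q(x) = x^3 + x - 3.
<p,q> = -64/35

Expand the product: p(x)·q(x) = 2*x^6 - x^4 - 6*x^3 - 3*x^2 + 9*x.
∫_{-1}^{1} of each monomial x^k gives [2/(k+1) if k even, 0 if k odd]. Integrating term-by-term (or equivalently evaluating the antiderivative F(x) = 2*x^7/7 - x^5/5 - 3*x^4/2 - x^3 + 9*x^2/2 at the endpoints):
  F(1) − F(−1) = 73/35 − (137/35) = -64/35.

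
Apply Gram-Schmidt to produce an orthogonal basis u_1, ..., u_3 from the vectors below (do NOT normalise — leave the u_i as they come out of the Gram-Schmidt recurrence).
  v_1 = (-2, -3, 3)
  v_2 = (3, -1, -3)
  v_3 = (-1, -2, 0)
Orthogonal basis:
  u_1 = (-2, -3, 3)
  u_2 = (21/11, -29/11, -15/11)
  u_3 = (-108/137, -27/137, -99/137)

Apply the Gram-Schmidt recurrence
  u_1 = v_1
  u_i = v_i − Σ_{j<i} ((v_i · u_j) / (u_j · u_j)) · u_j.

Step by step this gives:
  u_1 = (-2, -3, 3)
  u_2 = (21/11, -29/11, -15/11)
  u_3 = (-108/137, -27/137, -99/137)

Orthogonality check:
  u_2 · u_1 = 0 (should be 0)
  u_3 · u_1 = 0 (should be 0)
  u_3 · u_2 = 0 (should be 0)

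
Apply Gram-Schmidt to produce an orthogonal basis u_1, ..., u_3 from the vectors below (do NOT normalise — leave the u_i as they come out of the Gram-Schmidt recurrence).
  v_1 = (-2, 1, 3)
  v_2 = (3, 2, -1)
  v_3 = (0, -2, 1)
Orthogonal basis:
  u_1 = (-2, 1, 3)
  u_2 = (2, 5/2, 1/2)
  u_3 = (1, -1, 1)

Apply the Gram-Schmidt recurrence
  u_1 = v_1
  u_i = v_i − Σ_{j<i} ((v_i · u_j) / (u_j · u_j)) · u_j.

Step by step this gives:
  u_1 = (-2, 1, 3)
  u_2 = (2, 5/2, 1/2)
  u_3 = (1, -1, 1)

Orthogonality check:
  u_2 · u_1 = 0 (should be 0)
  u_3 · u_1 = 0 (should be 0)
  u_3 · u_2 = 0 (should be 0)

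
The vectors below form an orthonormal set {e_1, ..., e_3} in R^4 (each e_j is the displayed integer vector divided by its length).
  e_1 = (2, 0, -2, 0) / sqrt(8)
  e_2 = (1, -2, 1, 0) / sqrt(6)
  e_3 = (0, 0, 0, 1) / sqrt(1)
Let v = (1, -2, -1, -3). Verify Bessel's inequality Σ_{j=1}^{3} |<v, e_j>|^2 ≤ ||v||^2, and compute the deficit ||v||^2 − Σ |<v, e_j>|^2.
Σ |<v, e_j>|^2 = 41/3; ||v||^2 = 15; deficit = 4/3

Write each e_j = u_j / sqrt(<u_j, u_j>) where u_j is the displayed integer vector. Then <v, e_j> = <v, u_j> / sqrt(<u_j, u_j>), so |<v, e_j>|^2 = <v, u_j>^2 / <u_j, u_j>.
Coefficients: <v, e_1> = 4/sqrt(8), <v, e_2> = 4/sqrt(6), <v, e_3> = -3/sqrt(1).
Square and sum: Σ |<v, e_j>|^2 = 41/3.
Compute ||v||^2 = v·v = 15.
Deficit = 15 − 41/3 = 4/3 ≥ 0, confirming Bessel's inequality. (The deficit equals ||v − Σ <v,e_j> e_j||^2, the squared distance from v to span{e_j}.)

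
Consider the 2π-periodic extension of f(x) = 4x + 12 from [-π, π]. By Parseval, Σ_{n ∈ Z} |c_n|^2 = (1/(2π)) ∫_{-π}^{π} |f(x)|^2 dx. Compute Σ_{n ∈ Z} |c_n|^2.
Σ |c_n|^2 = 16π^2/3 + 144

Expand and integrate term by term over [-π, π]:
  ∫ (4x)^2 dx = 16·(2π^3/3); ∫ 2·4·(12)·x dx = 0 (odd integrand); ∫ 12^2 dx = 144·2π.
So (1/(2π)) ∫_{-π}^{π} (4x + 12)^2 dx = 16π^2/3 + 144 = 16π^2/3 + 144.
Parseval ⇒ Σ |c_n|^2 = 16π^2/3 + 144.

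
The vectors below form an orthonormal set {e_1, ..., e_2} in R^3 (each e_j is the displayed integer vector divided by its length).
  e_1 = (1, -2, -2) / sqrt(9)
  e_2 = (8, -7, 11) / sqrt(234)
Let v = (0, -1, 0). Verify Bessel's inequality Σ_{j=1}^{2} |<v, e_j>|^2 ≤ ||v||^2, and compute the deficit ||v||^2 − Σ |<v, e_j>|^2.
Σ |<v, e_j>|^2 = 17/26; ||v||^2 = 1; deficit = 9/26

Write each e_j = u_j / sqrt(<u_j, u_j>) where u_j is the displayed integer vector. Then <v, e_j> = <v, u_j> / sqrt(<u_j, u_j>), so |<v, e_j>|^2 = <v, u_j>^2 / <u_j, u_j>.
Coefficients: <v, e_1> = 2/sqrt(9), <v, e_2> = 7/sqrt(234).
Square and sum: Σ |<v, e_j>|^2 = 17/26.
Compute ||v||^2 = v·v = 1.
Deficit = 1 − 17/26 = 9/26 ≥ 0, confirming Bessel's inequality. (The deficit equals ||v − Σ <v,e_j> e_j||^2, the squared distance from v to span{e_j}.)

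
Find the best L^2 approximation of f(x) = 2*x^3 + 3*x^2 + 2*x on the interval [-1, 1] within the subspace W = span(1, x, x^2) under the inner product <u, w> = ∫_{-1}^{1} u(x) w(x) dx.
g(x) = 3*x^2 + 16*x/5

The best approximation g ∈ W is the orthogonal projection of f onto W. Writing g = a_0 + a_1 x + a_2 x^2, the coefficients solve the normal equations G · a = b where
  G_{ij} = <φ_i, φ_j> and b_i = <f, φ_i>, with φ_0 = 1, φ_1 = x, φ_2 = x^2.
G =
  [2, 0, 2/3]
  [0, 2/3, 0]
  [2/3, 0, 2/5],
b = (2, 32/15, 6/5).
Solving gives a_0 = 0, a_1 = 16/5, a_2 = 3, so
  g(x) = 3*x^2 + 16*x/5.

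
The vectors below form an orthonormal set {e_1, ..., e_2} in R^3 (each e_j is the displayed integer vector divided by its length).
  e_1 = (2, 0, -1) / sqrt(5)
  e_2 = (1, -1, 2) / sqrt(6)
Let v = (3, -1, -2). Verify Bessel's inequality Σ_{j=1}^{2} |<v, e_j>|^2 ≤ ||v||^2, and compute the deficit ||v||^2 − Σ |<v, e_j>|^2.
Σ |<v, e_j>|^2 = 64/5; ||v||^2 = 14; deficit = 6/5

Write each e_j = u_j / sqrt(<u_j, u_j>) where u_j is the displayed integer vector. Then <v, e_j> = <v, u_j> / sqrt(<u_j, u_j>), so |<v, e_j>|^2 = <v, u_j>^2 / <u_j, u_j>.
Coefficients: <v, e_1> = 8/sqrt(5), <v, e_2> = 0/sqrt(6).
Square and sum: Σ |<v, e_j>|^2 = 64/5.
Compute ||v||^2 = v·v = 14.
Deficit = 14 − 64/5 = 6/5 ≥ 0, confirming Bessel's inequality. (The deficit equals ||v − Σ <v,e_j> e_j||^2, the squared distance from v to span{e_j}.)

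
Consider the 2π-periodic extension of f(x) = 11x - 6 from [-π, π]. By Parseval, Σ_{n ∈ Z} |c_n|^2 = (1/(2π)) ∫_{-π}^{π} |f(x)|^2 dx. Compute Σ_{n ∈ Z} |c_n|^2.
Σ |c_n|^2 = 121π^2/3 + 36

Expand and integrate term by term over [-π, π]:
  ∫ (11x)^2 dx = 121·(2π^3/3); ∫ 2·11·(-6)·x dx = 0 (odd integrand); ∫ (-6)^2 dx = 36·2π.
So (1/(2π)) ∫_{-π}^{π} (11x - 6)^2 dx = 121π^2/3 + 36 = 121π^2/3 + 36.
Parseval ⇒ Σ |c_n|^2 = 121π^2/3 + 36.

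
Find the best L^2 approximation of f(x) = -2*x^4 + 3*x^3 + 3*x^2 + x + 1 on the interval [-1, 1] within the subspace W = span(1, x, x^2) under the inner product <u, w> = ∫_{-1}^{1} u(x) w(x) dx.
g(x) = 9*x^2/7 + 14*x/5 + 41/35

The best approximation g ∈ W is the orthogonal projection of f onto W. Writing g = a_0 + a_1 x + a_2 x^2, the coefficients solve the normal equations G · a = b where
  G_{ij} = <φ_i, φ_j> and b_i = <f, φ_i>, with φ_0 = 1, φ_1 = x, φ_2 = x^2.
G =
  [2, 0, 2/3]
  [0, 2/3, 0]
  [2/3, 0, 2/5],
b = (16/5, 28/15, 136/105).
Solving gives a_0 = 41/35, a_1 = 14/5, a_2 = 9/7, so
  g(x) = 9*x^2/7 + 14*x/5 + 41/35.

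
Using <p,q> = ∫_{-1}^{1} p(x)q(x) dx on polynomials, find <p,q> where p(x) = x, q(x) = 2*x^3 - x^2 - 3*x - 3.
<p,q> = -6/5

Expand the product: p(x)·q(x) = 2*x^4 - x^3 - 3*x^2 - 3*x.
∫_{-1}^{1} of each monomial x^k gives [2/(k+1) if k even, 0 if k odd]. Integrating term-by-term (or equivalently evaluating the antiderivative F(x) = 2*x^5/5 - x^4/4 - x^3 - 3*x^2/2 at the endpoints):
  F(1) − F(−1) = -47/20 − (-23/20) = -6/5.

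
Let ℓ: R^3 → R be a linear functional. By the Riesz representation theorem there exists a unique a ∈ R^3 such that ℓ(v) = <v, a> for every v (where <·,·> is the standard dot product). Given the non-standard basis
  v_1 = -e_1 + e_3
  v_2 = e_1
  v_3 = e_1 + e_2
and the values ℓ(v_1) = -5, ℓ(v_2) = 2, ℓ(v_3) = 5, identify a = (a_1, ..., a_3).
a = (2, 3, -3)

Write a = (a_1, ..., a_3) in the standard basis. For each basis vector v_i, ℓ(v_i) = <v_i, a> is a linear equation in the a_j's. Collect the n equations into a matrix system V a = ℓ, where row i of V is v_i (expressed in the standard basis). Since V is invertible (lower-triangular with 1s on the diagonal, up to permutation), solve by back-substitution:
  V =
[[-1, 0, 1],
 [1, 0, 0],
 [1, 1, 0]]
  V a = (-5, 2, 5)
Solving gives a = (2, 3, -3).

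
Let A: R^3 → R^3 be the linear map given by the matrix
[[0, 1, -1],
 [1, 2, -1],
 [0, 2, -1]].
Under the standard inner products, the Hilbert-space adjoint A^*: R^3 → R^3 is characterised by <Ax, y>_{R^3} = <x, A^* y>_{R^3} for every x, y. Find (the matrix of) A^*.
A^* = A^T =
[[0, 1, 0],
 [1, 2, 2],
 [-1, -1, -1]]

For real matrices with standard dot products, the defining identity <Ax, y> = <x, A^* y> gives (Ax)^T y = x^T (A^*) y, i.e. x^T A^T y = x^T (A^*) y. Since this holds for all x, y, we must have A^* = A^T. Therefore
A^* =
[[0, 1, 0],
 [1, 2, 2],
 [-1, -1, -1]].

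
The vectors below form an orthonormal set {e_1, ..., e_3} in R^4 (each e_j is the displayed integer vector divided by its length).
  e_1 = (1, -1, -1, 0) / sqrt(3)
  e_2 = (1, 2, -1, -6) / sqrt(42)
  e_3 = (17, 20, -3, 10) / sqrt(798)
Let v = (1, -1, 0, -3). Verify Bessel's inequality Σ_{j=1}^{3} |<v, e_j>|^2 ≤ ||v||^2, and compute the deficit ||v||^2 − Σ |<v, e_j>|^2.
Σ |<v, e_j>|^2 = 182/19; ||v||^2 = 11; deficit = 27/19

Write each e_j = u_j / sqrt(<u_j, u_j>) where u_j is the displayed integer vector. Then <v, e_j> = <v, u_j> / sqrt(<u_j, u_j>), so |<v, e_j>|^2 = <v, u_j>^2 / <u_j, u_j>.
Coefficients: <v, e_1> = 2/sqrt(3), <v, e_2> = 17/sqrt(42), <v, e_3> = -33/sqrt(798).
Square and sum: Σ |<v, e_j>|^2 = 182/19.
Compute ||v||^2 = v·v = 11.
Deficit = 11 − 182/19 = 27/19 ≥ 0, confirming Bessel's inequality. (The deficit equals ||v − Σ <v,e_j> e_j||^2, the squared distance from v to span{e_j}.)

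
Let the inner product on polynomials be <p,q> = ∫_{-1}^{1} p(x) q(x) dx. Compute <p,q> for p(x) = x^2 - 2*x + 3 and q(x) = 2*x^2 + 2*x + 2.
<p,q> = 232/15

Expand the product: p(x)·q(x) = 2*x^4 - 2*x^3 + 4*x^2 + 2*x + 6.
∫_{-1}^{1} of each monomial x^k gives [2/(k+1) if k even, 0 if k odd]. Integrating term-by-term (or equivalently evaluating the antiderivative F(x) = 2*x^5/5 - x^4/2 + 4*x^3/3 + x^2 + 6*x at the endpoints):
  F(1) − F(−1) = 247/30 − (-217/30) = 232/15.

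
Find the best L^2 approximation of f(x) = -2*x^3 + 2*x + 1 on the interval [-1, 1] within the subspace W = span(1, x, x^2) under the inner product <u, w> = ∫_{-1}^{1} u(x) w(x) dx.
g(x) = 4*x/5 + 1

The best approximation g ∈ W is the orthogonal projection of f onto W. Writing g = a_0 + a_1 x + a_2 x^2, the coefficients solve the normal equations G · a = b where
  G_{ij} = <φ_i, φ_j> and b_i = <f, φ_i>, with φ_0 = 1, φ_1 = x, φ_2 = x^2.
G =
  [2, 0, 2/3]
  [0, 2/3, 0]
  [2/3, 0, 2/5],
b = (2, 8/15, 2/3).
Solving gives a_0 = 1, a_1 = 4/5, a_2 = 0, so
  g(x) = 4*x/5 + 1.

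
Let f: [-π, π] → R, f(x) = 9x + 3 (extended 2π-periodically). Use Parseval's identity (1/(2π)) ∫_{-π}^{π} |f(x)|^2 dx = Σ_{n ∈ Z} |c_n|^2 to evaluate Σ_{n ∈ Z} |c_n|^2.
Σ |c_n|^2 = 27π^2 + 9

Expand and integrate term by term over [-π, π]:
  ∫ (9x)^2 dx = 81·(2π^3/3); ∫ 2·9·(3)·x dx = 0 (odd integrand); ∫ 3^2 dx = 9·2π.
So (1/(2π)) ∫_{-π}^{π} (9x + 3)^2 dx = 81π^2/3 + 9 = 27π^2 + 9.
Parseval ⇒ Σ |c_n|^2 = 27π^2 + 9.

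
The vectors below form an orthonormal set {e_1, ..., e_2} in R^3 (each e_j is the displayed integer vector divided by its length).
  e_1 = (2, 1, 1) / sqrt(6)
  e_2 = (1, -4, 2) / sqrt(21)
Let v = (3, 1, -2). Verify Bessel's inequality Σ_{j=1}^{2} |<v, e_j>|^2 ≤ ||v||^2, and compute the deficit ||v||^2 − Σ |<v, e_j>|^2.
Σ |<v, e_j>|^2 = 75/14; ||v||^2 = 14; deficit = 121/14

Write each e_j = u_j / sqrt(<u_j, u_j>) where u_j is the displayed integer vector. Then <v, e_j> = <v, u_j> / sqrt(<u_j, u_j>), so |<v, e_j>|^2 = <v, u_j>^2 / <u_j, u_j>.
Coefficients: <v, e_1> = 5/sqrt(6), <v, e_2> = -5/sqrt(21).
Square and sum: Σ |<v, e_j>|^2 = 75/14.
Compute ||v||^2 = v·v = 14.
Deficit = 14 − 75/14 = 121/14 ≥ 0, confirming Bessel's inequality. (The deficit equals ||v − Σ <v,e_j> e_j||^2, the squared distance from v to span{e_j}.)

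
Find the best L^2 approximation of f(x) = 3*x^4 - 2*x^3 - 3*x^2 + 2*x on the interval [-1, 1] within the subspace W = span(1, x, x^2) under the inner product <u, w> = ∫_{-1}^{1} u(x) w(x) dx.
g(x) = -3*x^2/7 + 4*x/5 - 9/35

The best approximation g ∈ W is the orthogonal projection of f onto W. Writing g = a_0 + a_1 x + a_2 x^2, the coefficients solve the normal equations G · a = b where
  G_{ij} = <φ_i, φ_j> and b_i = <f, φ_i>, with φ_0 = 1, φ_1 = x, φ_2 = x^2.
G =
  [2, 0, 2/3]
  [0, 2/3, 0]
  [2/3, 0, 2/5],
b = (-4/5, 8/15, -12/35).
Solving gives a_0 = -9/35, a_1 = 4/5, a_2 = -3/7, so
  g(x) = -3*x^2/7 + 4*x/5 - 9/35.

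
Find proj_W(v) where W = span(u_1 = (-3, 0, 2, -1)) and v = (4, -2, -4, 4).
proj_W(v) = (36/7, 0, -24/7, 12/7)

Set up U = [u_1 | ... | u_1] ∈ R^(4×1). The projector onto W = col(U) is P = U (U^T U)^(-1) U^T.
Compute U^T U =
  [14],
and U^T v = (-24).
Solve U^T U · c = U^T v for the coefficients: c = (-12/7). The projection is proj_W(v) = U c.
Check: (v - proj_W(v)) · u_1 = 0  (should be 0).
Result: proj_W(v) = (36/7, 0, -24/7, 12/7).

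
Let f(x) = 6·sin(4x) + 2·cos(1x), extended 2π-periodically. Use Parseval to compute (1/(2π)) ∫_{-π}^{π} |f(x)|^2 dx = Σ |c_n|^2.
Σ |c_n|^2 = 20

Expand |f|^2 and use orthogonality of {sin(nx), cos(mx)} on [-π, π]:
  ∫_{-π}^{π} sin(nx)^2 dx = π, ∫ cos(mx)^2 dx = π, and cross terms integrate to 0.
So ∫_{-π}^{π} f(x)^2 dx = 6^2 · π + 2^2 · π = (36 + 4)π.
Divide by 2π: (36 + 4)/2 = 20.
By Parseval, this equals Σ |c_n|^2.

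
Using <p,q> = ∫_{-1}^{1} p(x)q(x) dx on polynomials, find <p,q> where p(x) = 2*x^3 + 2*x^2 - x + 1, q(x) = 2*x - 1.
<p,q> = -46/15

Expand the product: p(x)·q(x) = 4*x^4 + 2*x^3 - 4*x^2 + 3*x - 1.
∫_{-1}^{1} of each monomial x^k gives [2/(k+1) if k even, 0 if k odd]. Integrating term-by-term (or equivalently evaluating the antiderivative F(x) = 4*x^5/5 + x^4/2 - 4*x^3/3 + 3*x^2/2 - x at the endpoints):
  F(1) − F(−1) = 7/15 − (53/15) = -46/15.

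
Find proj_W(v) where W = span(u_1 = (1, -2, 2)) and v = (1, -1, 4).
proj_W(v) = (11/9, -22/9, 22/9)

Set up U = [u_1 | ... | u_1] ∈ R^(3×1). The projector onto W = col(U) is P = U (U^T U)^(-1) U^T.
Compute U^T U =
  [9],
and U^T v = (11).
Solve U^T U · c = U^T v for the coefficients: c = (11/9). The projection is proj_W(v) = U c.
Check: (v - proj_W(v)) · u_1 = 0  (should be 0).
Result: proj_W(v) = (11/9, -22/9, 22/9).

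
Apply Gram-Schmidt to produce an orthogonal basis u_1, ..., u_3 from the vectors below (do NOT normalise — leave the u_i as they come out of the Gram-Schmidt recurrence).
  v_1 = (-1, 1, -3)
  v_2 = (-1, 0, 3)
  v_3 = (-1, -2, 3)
Orthogonal basis:
  u_1 = (-1, 1, -3)
  u_2 = (-19/11, 8/11, 9/11)
  u_3 = (-18/23, -36/23, -6/23)

Apply the Gram-Schmidt recurrence
  u_1 = v_1
  u_i = v_i − Σ_{j<i} ((v_i · u_j) / (u_j · u_j)) · u_j.

Step by step this gives:
  u_1 = (-1, 1, -3)
  u_2 = (-19/11, 8/11, 9/11)
  u_3 = (-18/23, -36/23, -6/23)

Orthogonality check:
  u_2 · u_1 = 0 (should be 0)
  u_3 · u_1 = 0 (should be 0)
  u_3 · u_2 = 0 (should be 0)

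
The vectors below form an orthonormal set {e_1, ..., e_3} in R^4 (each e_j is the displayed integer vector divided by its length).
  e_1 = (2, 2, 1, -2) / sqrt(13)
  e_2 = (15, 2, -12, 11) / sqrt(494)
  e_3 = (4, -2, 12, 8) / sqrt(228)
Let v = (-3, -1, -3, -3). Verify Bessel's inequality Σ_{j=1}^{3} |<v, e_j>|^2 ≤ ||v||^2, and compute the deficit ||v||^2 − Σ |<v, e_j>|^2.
Σ |<v, e_j>|^2 = 82/3; ||v||^2 = 28; deficit = 2/3

Write each e_j = u_j / sqrt(<u_j, u_j>) where u_j is the displayed integer vector. Then <v, e_j> = <v, u_j> / sqrt(<u_j, u_j>), so |<v, e_j>|^2 = <v, u_j>^2 / <u_j, u_j>.
Coefficients: <v, e_1> = -5/sqrt(13), <v, e_2> = -44/sqrt(494), <v, e_3> = -70/sqrt(228).
Square and sum: Σ |<v, e_j>|^2 = 82/3.
Compute ||v||^2 = v·v = 28.
Deficit = 28 − 82/3 = 2/3 ≥ 0, confirming Bessel's inequality. (The deficit equals ||v − Σ <v,e_j> e_j||^2, the squared distance from v to span{e_j}.)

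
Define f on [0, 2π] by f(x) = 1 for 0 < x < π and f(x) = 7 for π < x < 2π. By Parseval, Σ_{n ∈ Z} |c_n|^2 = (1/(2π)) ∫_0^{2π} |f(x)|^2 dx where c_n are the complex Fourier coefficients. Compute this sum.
Σ |c_n|^2 = 25

Parseval equates the L^2 energy of f (normalised by 1/(2π)) with the ℓ^2 sum of its Fourier coefficients: (1/(2π)) ∫_0^{2π} |f|^2 = Σ |c_n|^2.
Compute the left side: (1/(2π)) [∫_0^π 1^2 dx + ∫_π^{2π} 7^2 dx] = (1/(2π)) · (1π + 49π) = (1 + 49)/2 = 25.
So Σ_{n ∈ Z} |c_n|^2 = 25.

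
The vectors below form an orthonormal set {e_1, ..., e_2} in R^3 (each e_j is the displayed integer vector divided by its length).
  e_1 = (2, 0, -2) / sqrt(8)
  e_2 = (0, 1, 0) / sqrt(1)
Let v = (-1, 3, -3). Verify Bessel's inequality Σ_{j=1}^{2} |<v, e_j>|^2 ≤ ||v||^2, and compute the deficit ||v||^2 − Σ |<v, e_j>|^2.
Σ |<v, e_j>|^2 = 11; ||v||^2 = 19; deficit = 8

Write each e_j = u_j / sqrt(<u_j, u_j>) where u_j is the displayed integer vector. Then <v, e_j> = <v, u_j> / sqrt(<u_j, u_j>), so |<v, e_j>|^2 = <v, u_j>^2 / <u_j, u_j>.
Coefficients: <v, e_1> = 4/sqrt(8), <v, e_2> = 3/sqrt(1).
Square and sum: Σ |<v, e_j>|^2 = 11.
Compute ||v||^2 = v·v = 19.
Deficit = 19 − 11 = 8 ≥ 0, confirming Bessel's inequality. (The deficit equals ||v − Σ <v,e_j> e_j||^2, the squared distance from v to span{e_j}.)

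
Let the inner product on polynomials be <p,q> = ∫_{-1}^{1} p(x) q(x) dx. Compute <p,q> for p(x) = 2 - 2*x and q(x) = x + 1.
<p,q> = 8/3

Expand the product: p(x)·q(x) = 2 - 2*x^2.
∫_{-1}^{1} of each monomial x^k gives [2/(k+1) if k even, 0 if k odd]. Integrating term-by-term (or equivalently evaluating the antiderivative F(x) = -2*x^3/3 + 2*x at the endpoints):
  F(1) − F(−1) = 4/3 − (-4/3) = 8/3.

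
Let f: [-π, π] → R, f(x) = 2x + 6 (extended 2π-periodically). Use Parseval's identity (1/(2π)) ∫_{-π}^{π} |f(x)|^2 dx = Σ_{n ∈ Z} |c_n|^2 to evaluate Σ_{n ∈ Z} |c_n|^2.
Σ |c_n|^2 = 4π^2/3 + 36

Expand and integrate term by term over [-π, π]:
  ∫ (2x)^2 dx = 4·(2π^3/3); ∫ 2·2·(6)·x dx = 0 (odd integrand); ∫ 6^2 dx = 36·2π.
So (1/(2π)) ∫_{-π}^{π} (2x + 6)^2 dx = 4π^2/3 + 36 = 4π^2/3 + 36.
Parseval ⇒ Σ |c_n|^2 = 4π^2/3 + 36.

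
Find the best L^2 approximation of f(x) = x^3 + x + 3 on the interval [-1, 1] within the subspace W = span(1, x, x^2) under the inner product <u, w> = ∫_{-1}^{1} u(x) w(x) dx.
g(x) = 8*x/5 + 3

The best approximation g ∈ W is the orthogonal projection of f onto W. Writing g = a_0 + a_1 x + a_2 x^2, the coefficients solve the normal equations G · a = b where
  G_{ij} = <φ_i, φ_j> and b_i = <f, φ_i>, with φ_0 = 1, φ_1 = x, φ_2 = x^2.
G =
  [2, 0, 2/3]
  [0, 2/3, 0]
  [2/3, 0, 2/5],
b = (6, 16/15, 2).
Solving gives a_0 = 3, a_1 = 8/5, a_2 = 0, so
  g(x) = 8*x/5 + 3.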